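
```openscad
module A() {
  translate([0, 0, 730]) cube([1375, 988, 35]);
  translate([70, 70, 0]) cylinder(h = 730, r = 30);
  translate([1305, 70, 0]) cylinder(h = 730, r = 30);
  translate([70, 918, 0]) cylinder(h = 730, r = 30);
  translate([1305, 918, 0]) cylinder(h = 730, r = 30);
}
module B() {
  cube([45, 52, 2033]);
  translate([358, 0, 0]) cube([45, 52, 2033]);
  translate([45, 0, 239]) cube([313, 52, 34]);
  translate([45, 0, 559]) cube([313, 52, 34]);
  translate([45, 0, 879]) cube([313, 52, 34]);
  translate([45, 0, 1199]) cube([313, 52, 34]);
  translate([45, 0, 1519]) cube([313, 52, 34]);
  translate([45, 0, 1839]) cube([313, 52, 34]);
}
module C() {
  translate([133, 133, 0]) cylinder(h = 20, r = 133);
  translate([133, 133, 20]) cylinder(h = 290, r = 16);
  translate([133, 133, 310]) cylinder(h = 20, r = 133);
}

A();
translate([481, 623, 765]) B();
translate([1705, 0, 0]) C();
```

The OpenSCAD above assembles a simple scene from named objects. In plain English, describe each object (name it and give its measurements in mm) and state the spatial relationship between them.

A is a table with a 1375×988 mm rectangular top, 35 mm thick, top surface at z = 765 mm, supported by four round legs of 60 mm diameter, each leg's bounding box inset 40 mm from the nearest pair of top edges, running from the floor.

B is a straight ladder. Two 45×52 mm vertical rails, 2033 mm tall, stand 403 mm apart (outside-to-outside) with their front faces coplanar on the −y side. 6 rungs, each 52 mm deep and 34 mm tall, span between the inner faces of the rails, front faces flush with the rails. The lowest rung's underside is at z = 239 mm and rungs are spaced 320 mm apart (underside to underside).

C is a spool: two coaxial disc flanges of radius 133 mm and thickness 20 mm, joined by a core cylinder of radius 16 mm and height 290 mm. The lower flange rests on z = 0 and the three cylinders share a vertical axis.

The ladder is on top of the table. The spool is on the floor beside the table on its +x side.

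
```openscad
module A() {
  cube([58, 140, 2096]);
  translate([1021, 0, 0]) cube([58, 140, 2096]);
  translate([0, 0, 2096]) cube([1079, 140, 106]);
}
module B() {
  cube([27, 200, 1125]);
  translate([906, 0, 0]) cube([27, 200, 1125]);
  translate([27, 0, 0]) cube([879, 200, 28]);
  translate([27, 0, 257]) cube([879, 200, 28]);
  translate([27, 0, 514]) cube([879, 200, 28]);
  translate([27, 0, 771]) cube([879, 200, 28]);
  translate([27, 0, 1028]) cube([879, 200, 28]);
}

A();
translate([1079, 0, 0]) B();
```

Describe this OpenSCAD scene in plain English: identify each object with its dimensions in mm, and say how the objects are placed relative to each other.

A is a door frame. The clear opening is 963 mm wide and 2096 mm high. Two 58 mm wide jambs, 140 mm deep, stand either side of the opening from the floor to the top of the opening. A 106 mm thick head sits across the top of both jambs, spanning the full outside width of the frame.

B is a bookshelf 933 mm wide overall, 200 mm deep and 1125 mm tall. The two sides are 27 mm thick vertical panels. 5 horizontal shelves of 28 mm thickness span between the inner faces of the sides; the lowest shelf sits on the floor and shelves are stacked with a clear vertical gap of 229 mm between each pair.

The bookshelf is against the door frame's +x side, with their −y faces flush.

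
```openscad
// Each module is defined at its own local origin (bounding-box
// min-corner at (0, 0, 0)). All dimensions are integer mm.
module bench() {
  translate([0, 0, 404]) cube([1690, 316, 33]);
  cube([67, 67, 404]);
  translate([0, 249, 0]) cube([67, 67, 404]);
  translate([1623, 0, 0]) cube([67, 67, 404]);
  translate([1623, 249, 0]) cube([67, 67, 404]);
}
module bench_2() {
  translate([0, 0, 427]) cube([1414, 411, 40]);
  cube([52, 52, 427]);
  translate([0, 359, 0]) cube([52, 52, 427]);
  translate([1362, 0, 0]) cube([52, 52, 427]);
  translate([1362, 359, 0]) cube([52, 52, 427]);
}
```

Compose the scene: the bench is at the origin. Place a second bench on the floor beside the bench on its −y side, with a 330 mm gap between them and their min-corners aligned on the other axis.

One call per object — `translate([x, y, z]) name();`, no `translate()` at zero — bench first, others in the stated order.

bench();
translate([0, -741, 0]) bench_2();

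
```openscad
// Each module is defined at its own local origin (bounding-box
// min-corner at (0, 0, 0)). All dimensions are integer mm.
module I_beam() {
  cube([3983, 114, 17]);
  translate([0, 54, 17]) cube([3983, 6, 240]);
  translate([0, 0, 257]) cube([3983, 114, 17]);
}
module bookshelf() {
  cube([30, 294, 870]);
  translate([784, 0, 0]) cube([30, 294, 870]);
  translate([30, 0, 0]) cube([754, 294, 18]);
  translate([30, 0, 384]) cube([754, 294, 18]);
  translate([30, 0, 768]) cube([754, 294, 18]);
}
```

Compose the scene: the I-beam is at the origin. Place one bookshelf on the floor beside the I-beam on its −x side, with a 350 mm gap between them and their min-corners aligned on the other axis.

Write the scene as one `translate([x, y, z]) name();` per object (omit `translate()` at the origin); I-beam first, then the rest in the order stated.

I_beam();
translate([-1164, 0, 0]) bookshelf();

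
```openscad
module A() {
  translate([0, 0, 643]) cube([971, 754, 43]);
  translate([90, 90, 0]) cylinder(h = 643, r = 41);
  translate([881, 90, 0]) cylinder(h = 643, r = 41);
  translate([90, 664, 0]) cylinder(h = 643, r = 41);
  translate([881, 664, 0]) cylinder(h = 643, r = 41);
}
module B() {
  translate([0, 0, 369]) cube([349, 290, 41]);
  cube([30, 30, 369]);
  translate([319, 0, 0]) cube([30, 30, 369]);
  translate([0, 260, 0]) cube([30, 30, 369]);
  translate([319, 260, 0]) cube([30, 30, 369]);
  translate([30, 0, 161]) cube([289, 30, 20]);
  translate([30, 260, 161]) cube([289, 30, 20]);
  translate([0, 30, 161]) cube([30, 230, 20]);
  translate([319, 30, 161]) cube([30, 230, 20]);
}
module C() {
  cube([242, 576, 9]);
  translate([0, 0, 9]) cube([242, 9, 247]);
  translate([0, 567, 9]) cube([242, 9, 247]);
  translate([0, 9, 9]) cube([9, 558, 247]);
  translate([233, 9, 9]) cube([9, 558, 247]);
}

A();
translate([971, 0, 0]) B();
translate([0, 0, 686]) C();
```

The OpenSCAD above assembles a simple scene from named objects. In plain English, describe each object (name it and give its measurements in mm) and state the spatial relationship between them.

A is a table with a 971×754 mm rectangular top, 43 mm thick, top surface at z = 686 mm, supported by four round legs of 82 mm diameter, each leg's bounding box inset 49 mm from the nearest pair of top edges, running from the floor.

B is a four-legged stool. The seat is 349×290 mm, 41 mm thick, top at z = 410 mm. It stands on four square legs, each 30×30 mm in cross-section, from z = 0 to the seat underside, each flush with a corner of the seat. Four stretchers, 30 mm wide and 20 mm tall, connect adjacent legs with their undersides at z = 161 mm, each running between the inner faces of the legs it joins and aligned with the legs' outer faces on the other axis.

C is an open-topped rectangular box: outside dimensions 242×576×256 mm, with a uniform wall and base thickness of 9 mm. The base is a full 242×576 slab on the floor; four walls sit on top of the base. The front and back walls (the −y and +y sides) span the full width; the two side walls fit between them.

The stool is against the table's +x side, with their −y faces flush. The open box is on top of the table.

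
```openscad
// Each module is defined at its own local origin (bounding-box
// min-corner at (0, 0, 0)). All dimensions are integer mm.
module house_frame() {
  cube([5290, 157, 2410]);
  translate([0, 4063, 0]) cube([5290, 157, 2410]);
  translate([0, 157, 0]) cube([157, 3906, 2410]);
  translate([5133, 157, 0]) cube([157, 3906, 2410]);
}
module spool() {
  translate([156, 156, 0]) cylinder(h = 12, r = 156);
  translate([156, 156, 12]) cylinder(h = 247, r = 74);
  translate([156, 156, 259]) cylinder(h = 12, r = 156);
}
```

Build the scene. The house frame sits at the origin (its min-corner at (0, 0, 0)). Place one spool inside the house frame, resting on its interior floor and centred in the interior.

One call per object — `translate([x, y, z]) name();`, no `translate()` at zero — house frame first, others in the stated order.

house_frame();
translate([2489, 1954, 0]) spool();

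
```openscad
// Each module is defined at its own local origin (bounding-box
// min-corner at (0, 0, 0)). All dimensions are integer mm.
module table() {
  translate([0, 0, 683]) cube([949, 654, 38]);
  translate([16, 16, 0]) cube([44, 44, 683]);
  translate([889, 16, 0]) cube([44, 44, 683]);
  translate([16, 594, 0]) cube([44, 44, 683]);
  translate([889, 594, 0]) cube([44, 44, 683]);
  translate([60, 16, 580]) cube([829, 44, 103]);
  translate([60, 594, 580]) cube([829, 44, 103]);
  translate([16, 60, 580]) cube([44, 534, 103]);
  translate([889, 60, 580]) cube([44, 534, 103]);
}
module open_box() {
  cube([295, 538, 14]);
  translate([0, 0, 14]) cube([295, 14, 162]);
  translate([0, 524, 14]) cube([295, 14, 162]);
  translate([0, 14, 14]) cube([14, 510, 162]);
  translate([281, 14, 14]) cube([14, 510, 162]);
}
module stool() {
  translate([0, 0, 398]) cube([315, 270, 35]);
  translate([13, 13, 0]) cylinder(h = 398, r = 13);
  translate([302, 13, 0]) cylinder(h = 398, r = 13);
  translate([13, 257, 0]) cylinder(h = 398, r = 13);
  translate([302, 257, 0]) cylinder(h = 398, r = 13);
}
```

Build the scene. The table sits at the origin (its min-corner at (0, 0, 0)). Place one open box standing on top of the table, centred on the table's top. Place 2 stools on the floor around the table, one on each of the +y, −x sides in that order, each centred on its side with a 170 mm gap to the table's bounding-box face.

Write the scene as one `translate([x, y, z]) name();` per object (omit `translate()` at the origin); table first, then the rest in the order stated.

table();
translate([327, 58, 721]) open_box();
translate([317, 824, 0]) stool();
translate([-485, 192, 0]) stool();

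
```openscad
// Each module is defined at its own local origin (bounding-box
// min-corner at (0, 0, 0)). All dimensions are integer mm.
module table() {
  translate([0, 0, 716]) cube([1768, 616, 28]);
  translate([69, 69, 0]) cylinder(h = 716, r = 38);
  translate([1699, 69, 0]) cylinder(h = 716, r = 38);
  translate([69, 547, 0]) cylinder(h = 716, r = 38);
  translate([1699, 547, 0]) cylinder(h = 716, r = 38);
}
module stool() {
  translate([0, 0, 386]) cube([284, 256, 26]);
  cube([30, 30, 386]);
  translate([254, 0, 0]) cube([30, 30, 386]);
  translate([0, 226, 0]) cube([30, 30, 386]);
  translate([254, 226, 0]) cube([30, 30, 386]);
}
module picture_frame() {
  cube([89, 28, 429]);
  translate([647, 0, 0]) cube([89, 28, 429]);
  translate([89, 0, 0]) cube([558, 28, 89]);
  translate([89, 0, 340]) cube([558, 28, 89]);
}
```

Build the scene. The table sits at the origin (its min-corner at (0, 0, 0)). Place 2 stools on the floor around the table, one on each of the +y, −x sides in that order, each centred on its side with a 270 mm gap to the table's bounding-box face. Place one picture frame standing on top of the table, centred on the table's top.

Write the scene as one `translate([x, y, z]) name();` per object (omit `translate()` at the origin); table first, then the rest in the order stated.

table();
translate([742, 886, 0]) stool();
translate([-554, 180, 0]) stool();
translate([516, 294, 744]) picture_frame();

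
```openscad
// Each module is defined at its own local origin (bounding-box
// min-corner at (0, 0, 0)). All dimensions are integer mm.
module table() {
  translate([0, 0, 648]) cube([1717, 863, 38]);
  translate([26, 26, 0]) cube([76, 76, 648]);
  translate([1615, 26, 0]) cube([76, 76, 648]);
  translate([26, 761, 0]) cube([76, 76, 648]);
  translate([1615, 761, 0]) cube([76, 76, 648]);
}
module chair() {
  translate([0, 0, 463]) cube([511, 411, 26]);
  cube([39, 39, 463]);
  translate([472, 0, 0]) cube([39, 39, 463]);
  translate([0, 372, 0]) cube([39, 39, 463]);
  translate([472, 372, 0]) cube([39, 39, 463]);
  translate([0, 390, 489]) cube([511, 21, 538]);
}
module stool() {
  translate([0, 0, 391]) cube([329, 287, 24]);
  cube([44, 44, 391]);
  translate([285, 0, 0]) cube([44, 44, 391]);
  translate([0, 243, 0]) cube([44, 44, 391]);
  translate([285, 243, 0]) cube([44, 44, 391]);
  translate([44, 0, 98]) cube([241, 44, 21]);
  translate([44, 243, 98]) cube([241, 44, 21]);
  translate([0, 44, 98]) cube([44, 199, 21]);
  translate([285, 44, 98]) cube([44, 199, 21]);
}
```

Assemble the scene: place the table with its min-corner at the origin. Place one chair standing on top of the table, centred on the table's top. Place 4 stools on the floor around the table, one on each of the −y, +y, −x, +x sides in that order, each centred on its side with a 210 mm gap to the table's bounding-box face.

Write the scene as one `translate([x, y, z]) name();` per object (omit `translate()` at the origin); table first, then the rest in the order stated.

table();
translate([603, 226, 686]) chair();
translate([694, -497, 0]) stool();
translate([694, 1073, 0]) stool();
translate([-539, 288, 0]) stool();
translate([1927, 288, 0]) stool();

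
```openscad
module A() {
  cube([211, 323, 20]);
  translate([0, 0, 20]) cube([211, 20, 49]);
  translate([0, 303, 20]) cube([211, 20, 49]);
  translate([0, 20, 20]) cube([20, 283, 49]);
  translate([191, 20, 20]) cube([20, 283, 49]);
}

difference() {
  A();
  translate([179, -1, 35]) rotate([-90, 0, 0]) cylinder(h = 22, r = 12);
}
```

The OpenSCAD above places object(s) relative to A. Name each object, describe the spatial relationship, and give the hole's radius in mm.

The subtracted cylinder has r = 12 mm.

A is an open box. The open box has a circular hole through its front wall. The hole's radius is 12 mm.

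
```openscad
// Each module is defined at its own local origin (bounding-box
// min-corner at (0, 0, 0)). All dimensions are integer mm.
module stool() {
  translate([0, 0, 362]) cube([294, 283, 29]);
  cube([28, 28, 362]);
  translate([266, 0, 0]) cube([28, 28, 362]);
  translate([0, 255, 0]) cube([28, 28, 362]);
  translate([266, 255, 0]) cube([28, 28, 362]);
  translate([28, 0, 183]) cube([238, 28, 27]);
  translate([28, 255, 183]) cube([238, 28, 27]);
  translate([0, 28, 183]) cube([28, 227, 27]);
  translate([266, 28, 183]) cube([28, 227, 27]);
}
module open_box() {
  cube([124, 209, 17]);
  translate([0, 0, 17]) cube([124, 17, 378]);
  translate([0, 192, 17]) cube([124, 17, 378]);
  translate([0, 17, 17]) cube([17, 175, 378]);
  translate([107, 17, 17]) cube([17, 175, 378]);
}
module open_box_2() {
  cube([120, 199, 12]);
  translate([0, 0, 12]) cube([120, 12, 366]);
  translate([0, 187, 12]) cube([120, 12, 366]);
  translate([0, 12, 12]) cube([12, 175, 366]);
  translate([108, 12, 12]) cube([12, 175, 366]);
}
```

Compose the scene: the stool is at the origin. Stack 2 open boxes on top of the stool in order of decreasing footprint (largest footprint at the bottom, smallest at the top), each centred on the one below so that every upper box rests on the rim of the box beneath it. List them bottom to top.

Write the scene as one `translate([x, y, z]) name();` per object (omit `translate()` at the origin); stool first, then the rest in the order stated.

stool();
translate([85, 37, 391]) open_box();
translate([87, 42, 786]) open_box_2();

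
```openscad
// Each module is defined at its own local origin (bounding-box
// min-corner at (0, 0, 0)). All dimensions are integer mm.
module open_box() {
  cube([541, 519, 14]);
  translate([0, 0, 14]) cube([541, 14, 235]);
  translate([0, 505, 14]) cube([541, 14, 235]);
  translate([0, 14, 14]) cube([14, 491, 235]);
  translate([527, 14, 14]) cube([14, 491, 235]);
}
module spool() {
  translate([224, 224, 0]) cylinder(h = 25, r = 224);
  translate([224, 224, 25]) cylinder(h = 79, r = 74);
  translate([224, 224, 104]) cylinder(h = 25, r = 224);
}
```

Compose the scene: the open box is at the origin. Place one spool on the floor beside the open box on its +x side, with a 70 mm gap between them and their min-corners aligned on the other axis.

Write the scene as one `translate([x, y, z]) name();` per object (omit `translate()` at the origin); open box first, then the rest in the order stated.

open_box();
translate([611, 0, 0]) spool();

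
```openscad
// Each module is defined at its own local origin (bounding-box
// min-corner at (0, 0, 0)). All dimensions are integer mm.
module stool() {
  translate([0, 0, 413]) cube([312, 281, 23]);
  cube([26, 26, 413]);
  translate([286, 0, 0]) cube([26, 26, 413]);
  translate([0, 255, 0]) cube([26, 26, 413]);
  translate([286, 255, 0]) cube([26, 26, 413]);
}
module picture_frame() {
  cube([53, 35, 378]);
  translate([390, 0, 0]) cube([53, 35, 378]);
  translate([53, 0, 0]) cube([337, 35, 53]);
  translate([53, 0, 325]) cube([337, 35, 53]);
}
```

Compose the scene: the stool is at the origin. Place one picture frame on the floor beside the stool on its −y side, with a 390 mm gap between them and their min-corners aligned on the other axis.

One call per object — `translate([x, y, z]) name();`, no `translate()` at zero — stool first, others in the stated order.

stool();
translate([0, -425, 0]) picture_frame();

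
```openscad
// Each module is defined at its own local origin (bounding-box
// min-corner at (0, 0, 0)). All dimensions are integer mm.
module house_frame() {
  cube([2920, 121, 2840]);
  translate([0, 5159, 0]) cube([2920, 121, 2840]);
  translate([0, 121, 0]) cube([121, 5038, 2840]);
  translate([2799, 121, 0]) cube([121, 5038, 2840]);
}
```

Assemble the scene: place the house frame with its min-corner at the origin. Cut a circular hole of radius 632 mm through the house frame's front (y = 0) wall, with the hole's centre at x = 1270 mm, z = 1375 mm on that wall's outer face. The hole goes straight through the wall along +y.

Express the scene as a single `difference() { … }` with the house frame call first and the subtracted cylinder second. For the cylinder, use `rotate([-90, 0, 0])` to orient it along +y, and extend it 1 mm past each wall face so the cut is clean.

difference() {
  house_frame();
  translate([1270, -1, 1375]) rotate([-90, 0, 0]) cylinder(h = 123, r = 632);
}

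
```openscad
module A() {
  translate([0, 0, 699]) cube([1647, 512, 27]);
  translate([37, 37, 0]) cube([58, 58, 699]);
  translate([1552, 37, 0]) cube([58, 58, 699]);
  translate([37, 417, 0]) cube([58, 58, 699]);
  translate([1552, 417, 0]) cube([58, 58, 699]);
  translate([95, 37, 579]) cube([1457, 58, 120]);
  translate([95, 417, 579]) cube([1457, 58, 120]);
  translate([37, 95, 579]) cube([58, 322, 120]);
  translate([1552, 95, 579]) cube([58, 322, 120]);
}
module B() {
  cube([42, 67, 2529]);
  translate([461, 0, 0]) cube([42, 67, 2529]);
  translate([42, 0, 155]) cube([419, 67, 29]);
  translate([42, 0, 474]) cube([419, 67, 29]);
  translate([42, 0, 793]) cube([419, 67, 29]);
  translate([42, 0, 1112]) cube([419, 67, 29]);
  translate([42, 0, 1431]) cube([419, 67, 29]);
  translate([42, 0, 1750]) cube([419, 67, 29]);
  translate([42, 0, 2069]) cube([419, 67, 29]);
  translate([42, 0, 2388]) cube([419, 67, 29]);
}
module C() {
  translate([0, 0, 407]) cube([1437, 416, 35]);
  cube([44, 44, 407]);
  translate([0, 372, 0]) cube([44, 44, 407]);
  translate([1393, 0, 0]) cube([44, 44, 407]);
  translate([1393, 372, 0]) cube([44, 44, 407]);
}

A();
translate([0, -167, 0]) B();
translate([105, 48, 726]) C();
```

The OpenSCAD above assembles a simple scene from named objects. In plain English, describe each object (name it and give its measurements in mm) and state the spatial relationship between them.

A is a table with a 1647×512 mm rectangular top, 27 mm thick, top surface at z = 726 mm, supported by four 58×58 mm square legs, each inset 37 mm from the nearest pair of top edges, running from the floor. Four apron rails, 58 mm thick and 120 mm tall, run between adjacent legs with their top edges flush with the underside of the top and their outer faces flush with the legs' outer faces.

B is a straight ladder. Two 42×67 mm vertical rails, 2529 mm tall, stand 503 mm apart (outside-to-outside) with their front faces coplanar on the −y side. 8 rungs, each 67 mm deep and 29 mm tall, span between the inner faces of the rails, front faces flush with the rails. The lowest rung's underside is at z = 155 mm and rungs are spaced 319 mm apart (underside to underside).

C is a long wooden bench with a 1437 mm (x) × 416 mm (y) seat, 35 mm thick, its top surface 442 mm above the floor. Four 44 mm square legs at the seat corners, flush with the edges, run from z = 0 to the seat underside.

The ladder is on the floor beside the table on its −y side. The bench is on top of the table, centred.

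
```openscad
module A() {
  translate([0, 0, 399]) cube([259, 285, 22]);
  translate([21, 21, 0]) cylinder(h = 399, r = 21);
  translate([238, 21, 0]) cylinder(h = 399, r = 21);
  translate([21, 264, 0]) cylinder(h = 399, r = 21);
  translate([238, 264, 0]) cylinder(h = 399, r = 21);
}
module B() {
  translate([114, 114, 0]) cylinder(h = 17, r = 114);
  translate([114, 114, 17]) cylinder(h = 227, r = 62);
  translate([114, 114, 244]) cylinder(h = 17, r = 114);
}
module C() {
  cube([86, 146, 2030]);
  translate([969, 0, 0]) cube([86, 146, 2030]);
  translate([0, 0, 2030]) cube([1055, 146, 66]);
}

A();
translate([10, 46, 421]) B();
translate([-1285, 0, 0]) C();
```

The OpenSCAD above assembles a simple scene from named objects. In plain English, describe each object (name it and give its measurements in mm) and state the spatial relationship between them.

A is a four-legged stool. The seat is a 259×285×22 mm slab whose top surface is at z = 421 mm; four round legs, each 42 mm in diameter, run from the floor (z = 0) to the underside of the seat, each leg's axis is inset half a diameter from the nearest pair of seat edges (so the leg's bounding box is flush with the corner).

B is a spool: two coaxial disc flanges of radius 114 mm and thickness 17 mm, joined by a core cylinder of radius 62 mm and height 227 mm. The lower flange rests on z = 0 and the three cylinders share a vertical axis.

C is a door frame. The clear opening is 883 mm wide and 2030 mm high. Two 86 mm wide jambs, 146 mm deep, stand either side of the opening from the floor to the top of the opening. A 66 mm thick head sits across the top of both jambs, spanning the full outside width of the frame.

The spool is on top of the stool. The door frame is on the floor beside the stool on its −x side.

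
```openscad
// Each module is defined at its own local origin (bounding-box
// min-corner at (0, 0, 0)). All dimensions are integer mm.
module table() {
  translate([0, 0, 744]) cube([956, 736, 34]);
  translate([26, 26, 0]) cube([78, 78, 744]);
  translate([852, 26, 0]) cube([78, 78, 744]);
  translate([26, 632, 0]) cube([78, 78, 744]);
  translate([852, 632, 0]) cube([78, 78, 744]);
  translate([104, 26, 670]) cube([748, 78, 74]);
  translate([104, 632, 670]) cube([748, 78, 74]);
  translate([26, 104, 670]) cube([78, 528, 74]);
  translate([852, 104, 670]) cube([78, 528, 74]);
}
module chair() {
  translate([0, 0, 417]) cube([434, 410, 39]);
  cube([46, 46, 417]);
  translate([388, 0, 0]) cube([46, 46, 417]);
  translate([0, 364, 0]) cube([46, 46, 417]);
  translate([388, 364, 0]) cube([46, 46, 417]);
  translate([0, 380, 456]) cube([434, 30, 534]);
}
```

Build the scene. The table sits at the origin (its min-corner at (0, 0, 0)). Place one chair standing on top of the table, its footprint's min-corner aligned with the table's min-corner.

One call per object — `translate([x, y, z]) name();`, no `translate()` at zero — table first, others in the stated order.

table();
translate([0, 0, 778]) chair();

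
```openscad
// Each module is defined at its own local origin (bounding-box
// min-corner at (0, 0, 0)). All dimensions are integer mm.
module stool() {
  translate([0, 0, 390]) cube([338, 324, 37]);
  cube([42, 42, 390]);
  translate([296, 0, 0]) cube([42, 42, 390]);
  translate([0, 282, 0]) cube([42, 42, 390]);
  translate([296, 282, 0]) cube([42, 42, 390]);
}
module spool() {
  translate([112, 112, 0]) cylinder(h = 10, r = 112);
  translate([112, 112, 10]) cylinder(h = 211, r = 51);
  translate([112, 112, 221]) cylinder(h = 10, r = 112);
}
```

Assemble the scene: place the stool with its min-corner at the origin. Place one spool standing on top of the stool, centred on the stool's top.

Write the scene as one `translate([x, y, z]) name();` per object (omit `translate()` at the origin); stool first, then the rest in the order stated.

stool();
translate([57, 50, 427]) spool();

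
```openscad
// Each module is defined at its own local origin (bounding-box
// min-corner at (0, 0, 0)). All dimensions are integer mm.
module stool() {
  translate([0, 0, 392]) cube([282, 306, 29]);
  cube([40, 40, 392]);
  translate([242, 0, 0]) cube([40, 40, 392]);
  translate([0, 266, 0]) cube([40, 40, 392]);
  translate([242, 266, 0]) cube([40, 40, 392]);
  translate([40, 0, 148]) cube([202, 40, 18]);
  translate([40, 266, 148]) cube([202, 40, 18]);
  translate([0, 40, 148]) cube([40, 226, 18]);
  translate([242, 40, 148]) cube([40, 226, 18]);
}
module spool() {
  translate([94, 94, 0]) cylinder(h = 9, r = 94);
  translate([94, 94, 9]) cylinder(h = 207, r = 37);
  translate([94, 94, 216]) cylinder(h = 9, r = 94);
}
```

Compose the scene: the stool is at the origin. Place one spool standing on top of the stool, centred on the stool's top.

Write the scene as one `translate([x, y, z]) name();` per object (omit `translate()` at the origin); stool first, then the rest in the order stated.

stool();
translate([47, 59, 421]) spool();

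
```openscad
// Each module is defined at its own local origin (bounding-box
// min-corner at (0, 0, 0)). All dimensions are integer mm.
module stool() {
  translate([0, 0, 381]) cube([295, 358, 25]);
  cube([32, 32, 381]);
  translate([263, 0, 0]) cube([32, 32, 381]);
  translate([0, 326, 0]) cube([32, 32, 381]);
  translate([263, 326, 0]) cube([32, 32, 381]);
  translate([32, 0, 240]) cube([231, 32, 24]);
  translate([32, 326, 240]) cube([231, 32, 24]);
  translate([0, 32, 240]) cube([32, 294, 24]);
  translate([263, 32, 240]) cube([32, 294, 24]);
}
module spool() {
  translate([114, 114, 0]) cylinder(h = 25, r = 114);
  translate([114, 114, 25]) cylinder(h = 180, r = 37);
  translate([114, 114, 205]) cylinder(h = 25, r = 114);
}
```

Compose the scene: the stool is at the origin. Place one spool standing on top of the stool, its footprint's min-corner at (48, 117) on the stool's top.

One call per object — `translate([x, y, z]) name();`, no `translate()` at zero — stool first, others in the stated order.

stool();
translate([48, 117, 406]) spool();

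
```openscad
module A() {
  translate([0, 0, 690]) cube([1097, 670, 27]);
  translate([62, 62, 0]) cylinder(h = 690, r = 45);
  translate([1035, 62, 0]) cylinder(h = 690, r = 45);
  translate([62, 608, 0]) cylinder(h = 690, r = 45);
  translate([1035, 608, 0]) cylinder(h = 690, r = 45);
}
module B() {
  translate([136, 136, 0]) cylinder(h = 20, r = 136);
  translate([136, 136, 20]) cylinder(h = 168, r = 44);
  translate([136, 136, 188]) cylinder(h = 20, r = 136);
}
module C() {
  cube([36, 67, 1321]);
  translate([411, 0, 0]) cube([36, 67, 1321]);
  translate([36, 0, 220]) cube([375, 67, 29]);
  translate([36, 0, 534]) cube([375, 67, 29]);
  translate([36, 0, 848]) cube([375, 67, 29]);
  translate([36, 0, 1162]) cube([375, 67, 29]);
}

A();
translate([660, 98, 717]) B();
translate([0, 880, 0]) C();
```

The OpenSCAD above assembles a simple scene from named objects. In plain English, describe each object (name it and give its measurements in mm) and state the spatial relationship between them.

A is a table with a 1097×670 mm rectangular top, 27 mm thick, top surface at z = 717 mm, supported by four round legs of 90 mm diameter, each leg's bounding box inset 17 mm from the nearest pair of top edges, running from the floor.

B is a spool: two coaxial disc flanges of radius 136 mm and thickness 20 mm, joined by a core cylinder of radius 44 mm and height 168 mm. The lower flange rests on z = 0 and the three cylinders share a vertical axis.

C is a wooden ladder with two side rails of 36×67 mm section and 1321 mm height, set 447 mm apart overall. Between them run 4 rectangular rungs (67 mm deep, 29 mm thick), front faces flush with the rails' −y face. The bottom of the first rung is 220 mm above the floor and each subsequent rung is 314 mm higher than the one below.

The spool is on top of the table. The ladder is on the floor beside the table on its +y side.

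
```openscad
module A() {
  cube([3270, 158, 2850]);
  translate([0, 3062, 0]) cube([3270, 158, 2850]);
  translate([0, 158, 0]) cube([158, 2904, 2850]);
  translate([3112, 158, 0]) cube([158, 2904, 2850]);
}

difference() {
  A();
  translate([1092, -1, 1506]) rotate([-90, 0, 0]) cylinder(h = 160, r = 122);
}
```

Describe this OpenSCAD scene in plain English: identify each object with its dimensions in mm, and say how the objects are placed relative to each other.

A is the wall frame of a small rectangular building: four walls, each 2850 mm tall and 158 mm thick, enclosing a footprint 3270 mm (x) by 3220 mm (y) outside-to-outside, with no floor or roof. The front and back walls (the −y and +y sides) span the full width; the two side walls fit between them.

The house frame has a circular hole of radius 122 mm through its front wall, centred at (x = 1092, z = 1506).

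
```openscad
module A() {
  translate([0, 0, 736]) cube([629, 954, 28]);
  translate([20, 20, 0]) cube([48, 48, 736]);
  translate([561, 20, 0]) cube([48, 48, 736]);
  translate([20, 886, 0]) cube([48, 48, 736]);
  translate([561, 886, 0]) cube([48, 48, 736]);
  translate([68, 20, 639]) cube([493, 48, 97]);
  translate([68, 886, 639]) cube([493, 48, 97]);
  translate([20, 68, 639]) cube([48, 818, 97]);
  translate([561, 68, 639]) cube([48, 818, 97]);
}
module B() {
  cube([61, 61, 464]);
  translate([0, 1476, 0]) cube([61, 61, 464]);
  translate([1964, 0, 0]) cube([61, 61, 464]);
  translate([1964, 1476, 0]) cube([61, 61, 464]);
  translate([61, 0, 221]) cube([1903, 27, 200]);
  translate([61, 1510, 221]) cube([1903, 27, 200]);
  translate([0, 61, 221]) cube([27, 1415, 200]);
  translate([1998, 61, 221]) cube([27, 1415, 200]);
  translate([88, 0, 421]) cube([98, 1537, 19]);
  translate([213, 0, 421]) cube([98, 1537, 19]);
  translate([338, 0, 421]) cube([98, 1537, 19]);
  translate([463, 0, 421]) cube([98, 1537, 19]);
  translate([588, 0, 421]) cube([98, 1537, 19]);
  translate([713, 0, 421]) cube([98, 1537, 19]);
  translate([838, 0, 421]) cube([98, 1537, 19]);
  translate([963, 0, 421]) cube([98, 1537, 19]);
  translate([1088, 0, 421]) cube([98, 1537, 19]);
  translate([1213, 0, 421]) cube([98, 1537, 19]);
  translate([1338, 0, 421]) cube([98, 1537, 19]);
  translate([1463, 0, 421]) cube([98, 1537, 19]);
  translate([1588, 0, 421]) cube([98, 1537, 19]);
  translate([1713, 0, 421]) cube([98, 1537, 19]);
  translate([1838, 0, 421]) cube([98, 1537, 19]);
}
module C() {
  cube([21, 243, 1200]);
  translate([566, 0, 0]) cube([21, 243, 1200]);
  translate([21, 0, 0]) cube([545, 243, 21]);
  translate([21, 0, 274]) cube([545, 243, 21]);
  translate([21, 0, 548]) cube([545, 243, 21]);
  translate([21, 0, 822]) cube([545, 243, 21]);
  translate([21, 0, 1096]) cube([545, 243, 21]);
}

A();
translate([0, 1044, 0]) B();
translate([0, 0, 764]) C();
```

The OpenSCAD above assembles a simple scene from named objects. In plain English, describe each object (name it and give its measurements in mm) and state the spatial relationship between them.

A is a table: top 629 mm (x) × 954 mm (y), 28 mm thick, upper face at z = 764 mm, on four 48×48 mm square legs, each inset 20 mm from the nearest pair of top edges, running from z = 0 to the bottom of the top. Four apron rails, 48 mm thick and 97 mm tall, run between adjacent legs with their top edges flush with the underside of the top and their outer faces flush with the legs' outer faces.

B is a bed frame 2025 mm long (x) by 1537 mm wide (y). Four 61×61 mm corner posts, 464 mm tall, at the corners of the footprint. Four rails of 27 mm thickness and 200 mm height run between adjacent posts with their undersides at z = 221 mm, their outer faces flush with the outside of the frame (the two x-running rails run between the posts' inner faces; the two y-running rails run between the posts' inner faces). 15 slats, each 98 mm wide (x) and 19 mm thick, lie across the top of the two x-running rails, running the full 1537 mm width of the frame in y; the slats are evenly spaced along x between the inner faces of the end posts with equal gaps (rounded down to the nearest mm) at the −x end and between each pair — any rounding remainder accumulates at the +x end.

C is a bookshelf 587 mm wide overall, 243 mm deep and 1200 mm tall. The two sides are 21 mm thick vertical panels. 5 horizontal shelves of 21 mm thickness span between the inner faces of the sides; the lowest shelf sits on the floor and shelves are stacked with a clear vertical gap of 253 mm between each pair.

The bed frame is on the floor beside the table on its +y side. The bookshelf is on top of the table.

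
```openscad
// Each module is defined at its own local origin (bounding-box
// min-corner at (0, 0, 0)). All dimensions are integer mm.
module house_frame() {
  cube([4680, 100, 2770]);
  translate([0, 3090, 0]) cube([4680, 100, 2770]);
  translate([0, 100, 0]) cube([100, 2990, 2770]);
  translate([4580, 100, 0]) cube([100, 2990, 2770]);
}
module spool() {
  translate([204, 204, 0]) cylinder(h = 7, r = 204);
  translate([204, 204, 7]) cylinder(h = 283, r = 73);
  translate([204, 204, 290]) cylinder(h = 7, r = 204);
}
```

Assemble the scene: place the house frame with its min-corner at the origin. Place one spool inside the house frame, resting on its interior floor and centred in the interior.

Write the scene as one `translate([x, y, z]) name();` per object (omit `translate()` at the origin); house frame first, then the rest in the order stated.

house_frame();
translate([2136, 1391, 0]) spool();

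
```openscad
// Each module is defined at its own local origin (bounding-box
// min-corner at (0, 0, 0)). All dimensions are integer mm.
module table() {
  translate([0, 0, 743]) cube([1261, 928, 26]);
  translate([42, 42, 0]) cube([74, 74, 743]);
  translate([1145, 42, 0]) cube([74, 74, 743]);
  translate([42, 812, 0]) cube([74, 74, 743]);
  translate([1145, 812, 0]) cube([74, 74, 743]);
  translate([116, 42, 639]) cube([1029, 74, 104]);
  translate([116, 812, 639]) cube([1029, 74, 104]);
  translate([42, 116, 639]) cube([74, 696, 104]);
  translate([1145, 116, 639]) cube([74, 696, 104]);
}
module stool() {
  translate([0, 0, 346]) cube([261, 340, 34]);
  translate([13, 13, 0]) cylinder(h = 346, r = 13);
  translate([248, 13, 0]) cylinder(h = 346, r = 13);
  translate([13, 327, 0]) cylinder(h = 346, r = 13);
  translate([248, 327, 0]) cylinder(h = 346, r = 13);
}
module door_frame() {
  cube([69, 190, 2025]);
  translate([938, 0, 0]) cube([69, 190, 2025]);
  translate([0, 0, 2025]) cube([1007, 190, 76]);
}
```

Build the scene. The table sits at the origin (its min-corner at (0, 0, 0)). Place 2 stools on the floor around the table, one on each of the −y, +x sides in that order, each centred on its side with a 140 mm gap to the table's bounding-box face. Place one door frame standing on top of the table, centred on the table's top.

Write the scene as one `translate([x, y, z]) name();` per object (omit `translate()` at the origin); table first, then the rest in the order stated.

table();
translate([500, -480, 0]) stool();
translate([1401, 294, 0]) stool();
translate([127, 369, 769]) door_frame();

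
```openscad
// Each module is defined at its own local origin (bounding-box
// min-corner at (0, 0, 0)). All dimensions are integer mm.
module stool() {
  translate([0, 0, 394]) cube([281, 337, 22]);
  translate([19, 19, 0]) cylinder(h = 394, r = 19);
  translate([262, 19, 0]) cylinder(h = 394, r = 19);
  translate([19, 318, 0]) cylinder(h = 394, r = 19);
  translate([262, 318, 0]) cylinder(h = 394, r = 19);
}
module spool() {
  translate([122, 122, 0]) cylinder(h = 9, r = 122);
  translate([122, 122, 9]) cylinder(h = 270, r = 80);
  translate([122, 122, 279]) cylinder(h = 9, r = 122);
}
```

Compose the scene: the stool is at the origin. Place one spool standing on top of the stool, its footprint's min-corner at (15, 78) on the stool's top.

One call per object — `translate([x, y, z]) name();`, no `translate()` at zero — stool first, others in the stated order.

stool();
translate([15, 78, 416]) spool();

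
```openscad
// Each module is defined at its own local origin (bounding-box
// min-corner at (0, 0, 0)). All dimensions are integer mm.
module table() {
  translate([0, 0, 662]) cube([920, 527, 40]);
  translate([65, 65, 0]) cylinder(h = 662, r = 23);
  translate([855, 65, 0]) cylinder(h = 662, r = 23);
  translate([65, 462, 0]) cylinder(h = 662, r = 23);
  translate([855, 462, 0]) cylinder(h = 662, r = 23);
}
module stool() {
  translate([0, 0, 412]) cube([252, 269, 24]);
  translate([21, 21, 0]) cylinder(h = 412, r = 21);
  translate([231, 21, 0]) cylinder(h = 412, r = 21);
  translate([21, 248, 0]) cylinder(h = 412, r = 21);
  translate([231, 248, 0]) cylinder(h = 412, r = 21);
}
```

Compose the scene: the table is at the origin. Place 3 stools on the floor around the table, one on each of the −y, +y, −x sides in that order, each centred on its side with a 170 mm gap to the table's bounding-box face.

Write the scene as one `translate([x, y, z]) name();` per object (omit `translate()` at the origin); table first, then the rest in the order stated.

table();
translate([334, -439, 0]) stool();
translate([334, 697, 0]) stool();
translate([-422, 129, 0]) stool();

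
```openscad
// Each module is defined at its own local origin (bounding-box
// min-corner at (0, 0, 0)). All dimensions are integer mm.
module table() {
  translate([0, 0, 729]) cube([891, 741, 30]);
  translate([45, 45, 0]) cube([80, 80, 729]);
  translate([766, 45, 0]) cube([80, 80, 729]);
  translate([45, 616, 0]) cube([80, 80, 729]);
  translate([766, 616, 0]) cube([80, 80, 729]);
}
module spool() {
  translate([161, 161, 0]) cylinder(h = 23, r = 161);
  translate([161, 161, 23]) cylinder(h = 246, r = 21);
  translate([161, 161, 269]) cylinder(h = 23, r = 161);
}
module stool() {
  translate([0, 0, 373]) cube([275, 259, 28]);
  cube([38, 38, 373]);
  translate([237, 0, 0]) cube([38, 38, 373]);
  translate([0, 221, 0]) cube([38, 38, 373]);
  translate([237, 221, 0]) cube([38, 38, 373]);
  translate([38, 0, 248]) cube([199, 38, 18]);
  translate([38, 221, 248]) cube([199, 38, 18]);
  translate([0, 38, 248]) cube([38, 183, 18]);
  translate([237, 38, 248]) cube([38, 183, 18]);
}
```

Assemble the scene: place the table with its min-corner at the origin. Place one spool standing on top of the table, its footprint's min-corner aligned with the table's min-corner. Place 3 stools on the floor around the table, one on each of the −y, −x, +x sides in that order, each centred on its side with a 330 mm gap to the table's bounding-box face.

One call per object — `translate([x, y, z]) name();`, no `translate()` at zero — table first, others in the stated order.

table();
translate([0, 0, 759]) spool();
translate([308, -589, 0]) stool();
translate([-605, 241, 0]) stool();
translate([1221, 241, 0]) stool();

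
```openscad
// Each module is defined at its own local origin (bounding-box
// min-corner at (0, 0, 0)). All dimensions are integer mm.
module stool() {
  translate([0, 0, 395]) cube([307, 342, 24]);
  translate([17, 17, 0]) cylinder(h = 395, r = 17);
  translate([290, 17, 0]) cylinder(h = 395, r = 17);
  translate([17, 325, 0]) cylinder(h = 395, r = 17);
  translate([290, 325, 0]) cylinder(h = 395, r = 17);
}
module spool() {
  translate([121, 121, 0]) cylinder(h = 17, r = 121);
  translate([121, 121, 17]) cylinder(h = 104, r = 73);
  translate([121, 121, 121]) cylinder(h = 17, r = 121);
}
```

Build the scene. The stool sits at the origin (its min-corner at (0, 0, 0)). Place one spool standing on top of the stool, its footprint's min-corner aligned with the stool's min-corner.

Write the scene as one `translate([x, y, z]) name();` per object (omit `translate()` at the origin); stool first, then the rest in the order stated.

stool();
translate([0, 0, 419]) spool();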